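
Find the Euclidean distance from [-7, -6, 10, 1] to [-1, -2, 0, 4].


d = sqrt(sum of squared differences). (-7--1)^2=36, (-6--2)^2=16, (10-0)^2=100, (1-4)^2=9. Sum = 161.

sqrt(161)


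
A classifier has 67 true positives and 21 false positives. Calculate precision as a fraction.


Precision = TP / (TP + FP) = 67 / 88 = 67/88.

67/88


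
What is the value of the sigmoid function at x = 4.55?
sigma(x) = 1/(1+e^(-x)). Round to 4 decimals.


sigma(4.55) = 1/(1+e^(-4.55)) = 1/(1+0.010567) = 1/1.010567 = 0.9895.

0.9895


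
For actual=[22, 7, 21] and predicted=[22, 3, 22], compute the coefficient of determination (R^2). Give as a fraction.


Mean(y) = 50/3. SS_res = 17. SS_tot = 422/3. R^2 = 1 - 17/(422/3) = 371/422.

371/422


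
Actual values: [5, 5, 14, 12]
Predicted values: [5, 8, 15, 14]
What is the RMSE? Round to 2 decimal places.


MSE = 3.5000. RMSE = sqrt(3.5000) = 1.87.

1.87


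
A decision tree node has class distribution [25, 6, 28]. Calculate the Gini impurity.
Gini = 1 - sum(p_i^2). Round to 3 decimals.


Total = 59. Proportions: 25/59, 6/59, 28/59. sum(p_i^2) = 0.4151. Gini = 1 - 0.4151 = 0.5849, which rounds to 0.585.

0.585


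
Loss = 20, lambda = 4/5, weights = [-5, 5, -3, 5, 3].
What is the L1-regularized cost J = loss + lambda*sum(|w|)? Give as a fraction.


L1 norm = sum(|w|) = 21. J = 20 + 4/5 * 21 = 184/5.

184/5


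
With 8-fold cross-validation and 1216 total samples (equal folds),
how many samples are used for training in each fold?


Each validation fold has 1216/8 = 152 samples. Training set = 1216 - 152 = 1064.

1064


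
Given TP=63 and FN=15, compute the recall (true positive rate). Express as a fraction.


Recall = TP / (TP + FN) = 63 / 78 = 21/26.

21/26


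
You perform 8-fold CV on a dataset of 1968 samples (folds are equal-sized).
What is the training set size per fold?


Each validation fold has 1968/8 = 246 samples. Training set = 1968 - 246 = 1722.

1722


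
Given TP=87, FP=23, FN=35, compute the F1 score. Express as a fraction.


Precision = 87/110 = 87/110. Recall = 87/122 = 87/122. F1 = 2*P*R/(P+R) = 3/4.

3/4


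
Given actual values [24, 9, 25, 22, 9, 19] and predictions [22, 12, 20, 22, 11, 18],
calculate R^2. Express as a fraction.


Mean(y) = 18. SS_res = 43. SS_tot = 264. R^2 = 1 - 43/(264) = 221/264.

221/264


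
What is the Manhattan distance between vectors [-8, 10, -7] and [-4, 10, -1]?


d = sum of absolute differences: |-8--4|=4 + |10-10|=0 + |-7--1|=6 = 10.

10


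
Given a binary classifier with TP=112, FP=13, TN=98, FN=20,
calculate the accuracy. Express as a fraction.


Accuracy = (TP + TN) / (TP + TN + FP + FN) = (112 + 98) / 243 = 70/81.

70/81


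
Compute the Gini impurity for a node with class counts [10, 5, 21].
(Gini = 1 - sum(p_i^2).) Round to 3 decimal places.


Total = 36. Proportions: 10/36, 5/36, 21/36. sum(p_i^2) = 0.4367. Gini = 1 - 0.4367 = 0.5633, which rounds to 0.563.

0.563


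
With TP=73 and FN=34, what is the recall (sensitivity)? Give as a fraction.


Recall = TP / (TP + FN) = 73 / 107 = 73/107.

73/107


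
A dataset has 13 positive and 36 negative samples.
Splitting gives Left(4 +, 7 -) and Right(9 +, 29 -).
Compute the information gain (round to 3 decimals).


H(parent) = 0.8346. H(left) = 0.9457, H(right) = 0.7897. Weighted = (11/49)*0.9457 + (38/49)*0.7897 = 0.8247. IG = 0.8346 - 0.8247 = 0.0099, which rounds to 0.010.

0.010


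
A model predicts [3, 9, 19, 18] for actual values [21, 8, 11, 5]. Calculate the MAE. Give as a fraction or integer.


MAE = (1/4) * (|21-3|=18 + |8-9|=1 + |11-19|=8 + |5-18|=13). Sum = 40. MAE = 10.

10


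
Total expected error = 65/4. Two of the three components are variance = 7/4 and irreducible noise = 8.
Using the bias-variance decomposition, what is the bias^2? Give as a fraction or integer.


Total error = bias^2 + variance + irreducible noise. So bias^2 = 65/4 - 7/4 - 8 = 13/2.

13/2


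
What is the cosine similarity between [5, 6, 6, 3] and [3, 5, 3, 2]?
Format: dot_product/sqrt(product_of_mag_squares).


dot = 69. |a|^2 = 106, |b|^2 = 47. cos = 69/sqrt(4982).

69/sqrt(4982)


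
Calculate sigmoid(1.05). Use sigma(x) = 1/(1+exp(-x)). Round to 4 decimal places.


sigma(1.05) = 1/(1+e^(-1.05)) = 1/(1+0.349938) = 1/1.349938 = 0.7408.

0.7408


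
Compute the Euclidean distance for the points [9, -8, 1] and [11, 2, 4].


d = sqrt(sum of squared differences). (9-11)^2=4, (-8-2)^2=100, (1-4)^2=9. Sum = 113.

sqrt(113)


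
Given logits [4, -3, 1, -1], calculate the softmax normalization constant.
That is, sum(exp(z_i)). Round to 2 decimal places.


Denom = e^4=54.5982 + e^-3=0.0498 + e^1=2.7183 + e^-1=0.3679. Sum = 57.7342, which rounds to 57.73.

57.73


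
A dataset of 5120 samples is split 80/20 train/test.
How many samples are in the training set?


Test set = 5120 * 20% = 1024. Training set = 5120 - 1024 = 4096.

4096


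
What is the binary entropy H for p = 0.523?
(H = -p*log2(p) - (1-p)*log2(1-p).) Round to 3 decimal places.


H = -0.523*log2(0.523) - 0.477*log2(0.477) = 0.998.

0.998


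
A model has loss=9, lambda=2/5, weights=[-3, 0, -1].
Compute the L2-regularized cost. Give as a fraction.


L2 sq norm = sum(w^2) = 10. J = 9 + 2/5 * 10 = 13.

13


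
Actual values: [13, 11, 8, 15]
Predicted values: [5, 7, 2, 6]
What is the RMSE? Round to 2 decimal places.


MSE = 49.2500. RMSE = sqrt(49.2500) = 7.02.

7.02


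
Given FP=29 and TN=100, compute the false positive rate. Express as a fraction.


FPR = FP / (FP + TN) = 29 / 129 = 29/129.

29/129


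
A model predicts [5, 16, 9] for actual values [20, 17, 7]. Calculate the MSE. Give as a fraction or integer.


MSE = (1/3) * ((20-5)^2=225 + (17-16)^2=1 + (7-9)^2=4). Sum = 230. MSE = 230/3.

230/3


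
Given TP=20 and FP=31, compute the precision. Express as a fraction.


Precision = TP / (TP + FP) = 20 / 51 = 20/51.

20/51


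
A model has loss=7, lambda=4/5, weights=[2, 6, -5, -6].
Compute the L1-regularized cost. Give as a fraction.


L1 norm = sum(|w|) = 19. J = 7 + 4/5 * 19 = 111/5.

111/5


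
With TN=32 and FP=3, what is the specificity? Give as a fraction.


Specificity = TN / (TN + FP) = 32 / 35 = 32/35.

32/35


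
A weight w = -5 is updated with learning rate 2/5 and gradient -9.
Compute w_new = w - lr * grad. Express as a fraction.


w_new = -5 - 2/5 * -9 = -5 - -18/5 = -7/5.

-7/5


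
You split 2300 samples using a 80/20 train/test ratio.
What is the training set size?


Test set = 2300 * 20% = 460. Training set = 2300 - 460 = 1840.

1840


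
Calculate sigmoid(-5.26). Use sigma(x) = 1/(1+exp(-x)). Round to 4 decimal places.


sigma(-5.26) = 1/(1+e^(5.26)) = 1/(1+192.481491) = 1/193.481491 = 0.0052.

0.0052


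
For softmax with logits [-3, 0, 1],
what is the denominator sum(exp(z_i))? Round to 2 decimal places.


Denom = e^-3=0.0498 + e^0=1.0000 + e^1=2.7183. Sum = 3.7681, which rounds to 3.77.

3.77


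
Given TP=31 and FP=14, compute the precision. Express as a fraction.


Precision = TP / (TP + FP) = 31 / 45 = 31/45.

31/45


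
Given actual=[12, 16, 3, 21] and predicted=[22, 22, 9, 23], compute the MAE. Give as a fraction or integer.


MAE = (1/4) * (|12-22|=10 + |16-22|=6 + |3-9|=6 + |21-23|=2). Sum = 24. MAE = 6.

6


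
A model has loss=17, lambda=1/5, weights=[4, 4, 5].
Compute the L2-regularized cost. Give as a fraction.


L2 sq norm = sum(w^2) = 57. J = 17 + 1/5 * 57 = 142/5.

142/5


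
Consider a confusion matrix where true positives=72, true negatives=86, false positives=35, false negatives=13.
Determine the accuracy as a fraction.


Accuracy = (TP + TN) / (TP + TN + FP + FN) = (72 + 86) / 206 = 79/103.

79/103


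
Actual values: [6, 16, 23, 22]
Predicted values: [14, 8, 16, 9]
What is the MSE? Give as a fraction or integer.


MSE = (1/4) * ((6-14)^2=64 + (16-8)^2=64 + (23-16)^2=49 + (22-9)^2=169). Sum = 346. MSE = 173/2.

173/2


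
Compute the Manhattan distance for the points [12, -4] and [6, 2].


d = sum of absolute differences: |12-6|=6 + |-4-2|=6 = 12.

12


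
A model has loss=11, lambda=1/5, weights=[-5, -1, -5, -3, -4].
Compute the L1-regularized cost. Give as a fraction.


L1 norm = sum(|w|) = 18. J = 11 + 1/5 * 18 = 73/5.

73/5


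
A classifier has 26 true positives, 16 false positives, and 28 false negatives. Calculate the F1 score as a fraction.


Precision = 26/42 = 13/21. Recall = 26/54 = 13/27. F1 = 2*P*R/(P+R) = 13/24.

13/24


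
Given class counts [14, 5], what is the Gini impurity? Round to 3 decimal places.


Total = 19. Proportions: 14/19, 5/19. sum(p_i^2) = 0.6122. Gini = 1 - 0.6122 = 0.3878, which rounds to 0.388.

0.388


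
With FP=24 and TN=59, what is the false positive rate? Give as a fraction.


FPR = FP / (FP + TN) = 24 / 83 = 24/83.

24/83


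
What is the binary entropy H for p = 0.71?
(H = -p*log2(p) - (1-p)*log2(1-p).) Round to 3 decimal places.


H = -0.71*log2(0.71) - 0.29*log2(0.29) = 0.869.

0.869


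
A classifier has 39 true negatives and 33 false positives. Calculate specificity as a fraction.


Specificity = TN / (TN + FP) = 39 / 72 = 13/24.

13/24


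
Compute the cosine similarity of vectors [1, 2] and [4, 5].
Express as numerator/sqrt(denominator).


dot = 14. |a|^2 = 5, |b|^2 = 41. cos = 14/sqrt(205).

14/sqrt(205)


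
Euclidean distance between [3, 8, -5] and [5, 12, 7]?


d = sqrt(sum of squared differences). (3-5)^2=4, (8-12)^2=16, (-5-7)^2=144. Sum = 164.

sqrt(164)


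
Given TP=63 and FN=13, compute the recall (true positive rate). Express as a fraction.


Recall = TP / (TP + FN) = 63 / 76 = 63/76.

63/76


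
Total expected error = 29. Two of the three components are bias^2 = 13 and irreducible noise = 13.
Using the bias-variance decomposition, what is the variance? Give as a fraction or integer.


Total error = bias^2 + variance + irreducible noise. So variance = 29 - 13 - 13 = 3.

3


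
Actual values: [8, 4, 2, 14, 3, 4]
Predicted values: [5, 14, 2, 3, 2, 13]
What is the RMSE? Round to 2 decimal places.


MSE = 52.0000. RMSE = sqrt(52.0000) = 7.21.

7.21


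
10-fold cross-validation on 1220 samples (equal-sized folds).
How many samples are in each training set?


Each validation fold has 1220/10 = 122 samples. Training set = 1220 - 122 = 1098.

1098


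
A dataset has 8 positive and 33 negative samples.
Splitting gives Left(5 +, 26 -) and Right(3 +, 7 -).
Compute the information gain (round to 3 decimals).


H(parent) = 0.7121. H(left) = 0.6374, H(right) = 0.8813. Weighted = (31/41)*0.6374 + (10/41)*0.8813 = 0.6969. IG = 0.7121 - 0.6969 = 0.0152, which rounds to 0.015.

0.015


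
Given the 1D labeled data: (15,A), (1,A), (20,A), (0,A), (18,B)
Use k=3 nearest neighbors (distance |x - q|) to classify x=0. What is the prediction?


Distances: |15-0|=15, |1-0|=1, |20-0|=20, |0-0|=0, |18-0|=18. 3 nearest: (0,A), (1,A), (15,A). Counts: {'A': 3}. Majority class: A.

A


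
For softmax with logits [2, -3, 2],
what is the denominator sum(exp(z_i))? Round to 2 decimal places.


Denom = e^2=7.3891 + e^-3=0.0498 + e^2=7.3891. Sum = 14.8280, which rounds to 14.83.

14.83


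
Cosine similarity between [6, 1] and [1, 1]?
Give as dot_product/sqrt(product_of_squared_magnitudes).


dot = 7. |a|^2 = 37, |b|^2 = 2. cos = 7/sqrt(74).

7/sqrt(74)


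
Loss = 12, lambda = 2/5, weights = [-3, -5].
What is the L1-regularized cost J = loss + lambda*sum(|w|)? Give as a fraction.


L1 norm = sum(|w|) = 8. J = 12 + 2/5 * 8 = 76/5.

76/5


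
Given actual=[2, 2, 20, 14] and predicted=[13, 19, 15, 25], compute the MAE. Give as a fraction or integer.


MAE = (1/4) * (|2-13|=11 + |2-19|=17 + |20-15|=5 + |14-25|=11). Sum = 44. MAE = 11.

11


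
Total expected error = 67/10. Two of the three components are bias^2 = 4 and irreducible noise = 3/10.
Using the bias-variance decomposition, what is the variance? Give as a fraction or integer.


Total error = bias^2 + variance + irreducible noise. So variance = 67/10 - 4 - 3/10 = 12/5.

12/5


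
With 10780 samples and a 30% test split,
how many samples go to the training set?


Test set = 10780 * 30% = 3234. Training set = 10780 - 3234 = 7546.

7546


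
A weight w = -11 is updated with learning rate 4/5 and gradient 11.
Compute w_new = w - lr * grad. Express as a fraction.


w_new = -11 - 4/5 * 11 = -11 - 44/5 = -99/5.

-99/5


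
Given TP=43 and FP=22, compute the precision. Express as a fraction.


Precision = TP / (TP + FP) = 43 / 65 = 43/65.

43/65


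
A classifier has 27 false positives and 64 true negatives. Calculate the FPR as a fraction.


FPR = FP / (FP + TN) = 27 / 91 = 27/91.

27/91


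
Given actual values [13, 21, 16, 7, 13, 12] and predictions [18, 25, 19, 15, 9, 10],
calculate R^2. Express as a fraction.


Mean(y) = 41/3. SS_res = 134. SS_tot = 322/3. R^2 = 1 - 134/(322/3) = -40/161.

-40/161


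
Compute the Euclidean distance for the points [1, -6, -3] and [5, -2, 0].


d = sqrt(sum of squared differences). (1-5)^2=16, (-6--2)^2=16, (-3-0)^2=9. Sum = 41.

sqrt(41)


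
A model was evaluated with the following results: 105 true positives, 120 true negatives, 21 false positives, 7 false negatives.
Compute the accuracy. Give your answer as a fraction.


Accuracy = (TP + TN) / (TP + TN + FP + FN) = (105 + 120) / 253 = 225/253.

225/253


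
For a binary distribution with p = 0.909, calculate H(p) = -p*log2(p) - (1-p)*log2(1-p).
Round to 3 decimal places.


H = -0.909*log2(0.909) - 0.091*log2(0.091) = 0.440.

0.440


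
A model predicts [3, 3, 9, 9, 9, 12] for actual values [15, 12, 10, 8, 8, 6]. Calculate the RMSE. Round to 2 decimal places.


MSE = 44.0000. RMSE = sqrt(44.0000) = 6.63.

6.63


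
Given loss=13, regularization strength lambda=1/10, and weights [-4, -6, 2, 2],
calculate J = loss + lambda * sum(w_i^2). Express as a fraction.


L2 sq norm = sum(w^2) = 60. J = 13 + 1/10 * 60 = 19.

19


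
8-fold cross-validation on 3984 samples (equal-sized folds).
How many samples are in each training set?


Each validation fold has 3984/8 = 498 samples. Training set = 3984 - 498 = 3486.

3486


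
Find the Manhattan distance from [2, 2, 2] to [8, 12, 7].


d = sum of absolute differences: |2-8|=6 + |2-12|=10 + |2-7|=5 = 21.

21


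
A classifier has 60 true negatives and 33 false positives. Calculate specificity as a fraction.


Specificity = TN / (TN + FP) = 60 / 93 = 20/31.

20/31


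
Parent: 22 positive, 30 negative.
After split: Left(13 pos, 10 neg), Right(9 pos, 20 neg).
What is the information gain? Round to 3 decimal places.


H(parent) = 0.9829. H(left) = 0.9877, H(right) = 0.8936. Weighted = (23/52)*0.9877 + (29/52)*0.8936 = 0.9352. IG = 0.9829 - 0.9352 = 0.0477, which rounds to 0.048.

0.048


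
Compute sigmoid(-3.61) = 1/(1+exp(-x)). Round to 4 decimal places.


sigma(-3.61) = 1/(1+e^(3.61)) = 1/(1+36.966053) = 1/37.966053 = 0.0263.

0.0263


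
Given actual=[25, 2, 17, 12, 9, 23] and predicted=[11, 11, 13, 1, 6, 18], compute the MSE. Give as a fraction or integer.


MSE = (1/6) * ((25-11)^2=196 + (2-11)^2=81 + (17-13)^2=16 + (12-1)^2=121 + (9-6)^2=9 + (23-18)^2=25). Sum = 448. MSE = 224/3.

224/3


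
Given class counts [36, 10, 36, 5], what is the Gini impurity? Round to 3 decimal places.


Total = 87. Proportions: 36/87, 10/87, 36/87, 5/87. sum(p_i^2) = 0.3590. Gini = 1 - 0.3590 = 0.6410, which rounds to 0.641.

0.641


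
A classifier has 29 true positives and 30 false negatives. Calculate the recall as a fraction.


Recall = TP / (TP + FN) = 29 / 59 = 29/59.

29/59


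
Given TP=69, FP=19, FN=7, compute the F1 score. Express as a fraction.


Precision = 69/88 = 69/88. Recall = 69/76 = 69/76. F1 = 2*P*R/(P+R) = 69/82.

69/82


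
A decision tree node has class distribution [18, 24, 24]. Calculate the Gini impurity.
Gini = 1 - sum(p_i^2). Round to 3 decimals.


Total = 66. Proportions: 18/66, 24/66, 24/66. sum(p_i^2) = 0.3388. Gini = 1 - 0.3388 = 0.6612, which rounds to 0.661.

0.661


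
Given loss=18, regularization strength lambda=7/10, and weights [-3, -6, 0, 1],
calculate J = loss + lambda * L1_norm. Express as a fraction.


L1 norm = sum(|w|) = 10. J = 18 + 7/10 * 10 = 25.

25


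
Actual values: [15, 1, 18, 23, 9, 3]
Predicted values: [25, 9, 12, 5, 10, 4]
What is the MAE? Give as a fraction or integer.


MAE = (1/6) * (|15-25|=10 + |1-9|=8 + |18-12|=6 + |23-5|=18 + |9-10|=1 + |3-4|=1). Sum = 44. MAE = 22/3.

22/3


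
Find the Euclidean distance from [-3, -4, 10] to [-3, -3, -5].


d = sqrt(sum of squared differences). (-3--3)^2=0, (-4--3)^2=1, (10--5)^2=225. Sum = 226.

sqrt(226)


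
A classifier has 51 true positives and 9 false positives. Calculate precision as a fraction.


Precision = TP / (TP + FP) = 51 / 60 = 17/20.

17/20


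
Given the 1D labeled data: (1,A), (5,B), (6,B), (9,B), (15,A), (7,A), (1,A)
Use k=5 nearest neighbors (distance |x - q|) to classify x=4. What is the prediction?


Distances: |1-4|=3, |5-4|=1, |6-4|=2, |9-4|=5, |15-4|=11, |7-4|=3, |1-4|=3. 5 nearest: (5,B), (6,B), (1,A), (7,A), (1,A). Counts: {'B': 2, 'A': 3}. Majority class: A.

A


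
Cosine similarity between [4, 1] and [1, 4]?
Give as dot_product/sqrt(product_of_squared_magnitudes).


dot = 8. |a|^2 = 17, |b|^2 = 17. cos = 8/sqrt(289).

8/sqrt(289)


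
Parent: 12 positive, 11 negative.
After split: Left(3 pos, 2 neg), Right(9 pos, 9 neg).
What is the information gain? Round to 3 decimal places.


H(parent) = 0.9986. H(left) = 0.9710, H(right) = 1.0000. Weighted = (5/23)*0.9710 + (18/23)*1.0000 = 0.9937. IG = 0.9986 - 0.9937 = 0.0049, which rounds to 0.005.

0.005


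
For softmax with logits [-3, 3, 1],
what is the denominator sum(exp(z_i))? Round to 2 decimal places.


Denom = e^-3=0.0498 + e^3=20.0855 + e^1=2.7183. Sum = 22.8536, which rounds to 22.85.

22.85


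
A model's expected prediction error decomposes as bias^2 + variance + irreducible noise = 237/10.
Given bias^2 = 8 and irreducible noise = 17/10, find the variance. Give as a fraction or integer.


Total error = bias^2 + variance + irreducible noise. So variance = 237/10 - 8 - 17/10 = 14.

14


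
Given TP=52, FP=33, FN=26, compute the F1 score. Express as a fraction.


Precision = 52/85 = 52/85. Recall = 52/78 = 2/3. F1 = 2*P*R/(P+R) = 104/163.

104/163


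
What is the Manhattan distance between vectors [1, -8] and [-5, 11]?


d = sum of absolute differences: |1--5|=6 + |-8-11|=19 = 25.

25


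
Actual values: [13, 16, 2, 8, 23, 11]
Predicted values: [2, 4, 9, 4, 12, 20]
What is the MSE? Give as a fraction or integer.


MSE = (1/6) * ((13-2)^2=121 + (16-4)^2=144 + (2-9)^2=49 + (8-4)^2=16 + (23-12)^2=121 + (11-20)^2=81). Sum = 532. MSE = 266/3.

266/3


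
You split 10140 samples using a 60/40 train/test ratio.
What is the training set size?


Test set = 10140 * 40% = 4056. Training set = 10140 - 4056 = 6084.

6084


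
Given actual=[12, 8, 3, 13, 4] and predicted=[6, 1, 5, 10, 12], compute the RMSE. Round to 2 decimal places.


MSE = 32.4000. RMSE = sqrt(32.4000) = 5.69.

5.69


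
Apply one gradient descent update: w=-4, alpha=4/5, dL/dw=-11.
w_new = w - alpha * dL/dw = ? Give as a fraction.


w_new = -4 - 4/5 * -11 = -4 - -44/5 = 24/5.

24/5


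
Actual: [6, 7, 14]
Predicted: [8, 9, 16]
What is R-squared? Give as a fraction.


Mean(y) = 9. SS_res = 12. SS_tot = 38. R^2 = 1 - 12/(38) = 13/19.

13/19


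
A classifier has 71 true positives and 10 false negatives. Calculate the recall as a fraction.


Recall = TP / (TP + FN) = 71 / 81 = 71/81.

71/81


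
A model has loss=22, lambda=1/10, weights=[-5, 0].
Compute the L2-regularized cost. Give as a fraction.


L2 sq norm = sum(w^2) = 25. J = 22 + 1/10 * 25 = 49/2.

49/2


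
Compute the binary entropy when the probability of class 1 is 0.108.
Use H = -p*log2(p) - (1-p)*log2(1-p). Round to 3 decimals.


H = -0.108*log2(0.108) - 0.892*log2(0.892) = 0.494.

0.494


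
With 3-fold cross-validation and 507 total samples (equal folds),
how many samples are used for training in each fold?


Each validation fold has 507/3 = 169 samples. Training set = 507 - 169 = 338.

338


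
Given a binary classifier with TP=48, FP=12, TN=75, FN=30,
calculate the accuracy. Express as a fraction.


Accuracy = (TP + TN) / (TP + TN + FP + FN) = (48 + 75) / 165 = 41/55.

41/55


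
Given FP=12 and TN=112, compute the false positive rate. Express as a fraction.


FPR = FP / (FP + TN) = 12 / 124 = 3/31.

3/31


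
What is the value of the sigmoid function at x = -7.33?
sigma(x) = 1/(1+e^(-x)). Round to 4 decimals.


sigma(-7.33) = 1/(1+e^(7.33)) = 1/(1+1525.381772) = 1/1526.381772 = 0.0007.

0.0007


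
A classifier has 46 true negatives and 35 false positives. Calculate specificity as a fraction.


Specificity = TN / (TN + FP) = 46 / 81 = 46/81.

46/81


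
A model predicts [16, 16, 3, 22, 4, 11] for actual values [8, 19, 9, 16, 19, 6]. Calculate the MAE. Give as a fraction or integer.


MAE = (1/6) * (|8-16|=8 + |19-16|=3 + |9-3|=6 + |16-22|=6 + |19-4|=15 + |6-11|=5). Sum = 43. MAE = 43/6.

43/6


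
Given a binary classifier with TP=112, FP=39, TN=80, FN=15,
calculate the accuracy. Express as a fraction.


Accuracy = (TP + TN) / (TP + TN + FP + FN) = (112 + 80) / 246 = 32/41.

32/41


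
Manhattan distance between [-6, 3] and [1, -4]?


d = sum of absolute differences: |-6-1|=7 + |3--4|=7 = 14.

14


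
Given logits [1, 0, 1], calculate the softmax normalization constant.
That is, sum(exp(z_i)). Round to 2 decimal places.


Denom = e^1=2.7183 + e^0=1.0000 + e^1=2.7183. Sum = 6.4366, which rounds to 6.44.

6.44


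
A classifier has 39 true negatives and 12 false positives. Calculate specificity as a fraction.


Specificity = TN / (TN + FP) = 39 / 51 = 13/17.

13/17


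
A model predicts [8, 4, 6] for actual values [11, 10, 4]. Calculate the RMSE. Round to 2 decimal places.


MSE = 16.3333. RMSE = sqrt(16.3333) = 4.04.

4.04


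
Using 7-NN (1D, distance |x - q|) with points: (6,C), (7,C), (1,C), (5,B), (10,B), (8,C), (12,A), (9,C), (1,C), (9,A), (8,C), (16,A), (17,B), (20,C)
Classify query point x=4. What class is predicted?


Distances: |6-4|=2, |7-4|=3, |1-4|=3, |5-4|=1, |10-4|=6, |8-4|=4, |12-4|=8, |9-4|=5, |1-4|=3, |9-4|=5, |8-4|=4, |16-4|=12, |17-4|=13, |20-4|=16. 7 nearest: (5,B), (6,C), (7,C), (1,C), (1,C), (8,C), (8,C). Counts: {'B': 1, 'C': 6}. Majority class: C.

C


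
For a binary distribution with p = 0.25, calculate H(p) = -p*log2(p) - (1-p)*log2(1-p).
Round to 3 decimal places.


H = -0.25*log2(0.25) - 0.75*log2(0.75) = 0.811.

0.811


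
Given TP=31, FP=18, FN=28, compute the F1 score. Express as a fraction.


Precision = 31/49 = 31/49. Recall = 31/59 = 31/59. F1 = 2*P*R/(P+R) = 31/54.

31/54


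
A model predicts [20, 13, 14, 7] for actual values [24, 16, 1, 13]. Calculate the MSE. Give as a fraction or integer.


MSE = (1/4) * ((24-20)^2=16 + (16-13)^2=9 + (1-14)^2=169 + (13-7)^2=36). Sum = 230. MSE = 115/2.

115/2


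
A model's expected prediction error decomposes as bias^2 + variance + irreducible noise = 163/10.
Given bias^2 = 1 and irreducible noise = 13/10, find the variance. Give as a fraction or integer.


Total error = bias^2 + variance + irreducible noise. So variance = 163/10 - 1 - 13/10 = 14.

14


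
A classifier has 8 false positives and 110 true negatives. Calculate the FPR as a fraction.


FPR = FP / (FP + TN) = 8 / 118 = 4/59.

4/59


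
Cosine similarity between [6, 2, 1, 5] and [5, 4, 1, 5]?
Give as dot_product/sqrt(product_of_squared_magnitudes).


dot = 64. |a|^2 = 66, |b|^2 = 67. cos = 64/sqrt(4422).

64/sqrt(4422)


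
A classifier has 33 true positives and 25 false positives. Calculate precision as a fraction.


Precision = TP / (TP + FP) = 33 / 58 = 33/58.

33/58


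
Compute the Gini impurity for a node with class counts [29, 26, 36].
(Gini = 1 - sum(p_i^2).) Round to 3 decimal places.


Total = 91. Proportions: 29/91, 26/91, 36/91. sum(p_i^2) = 0.3397. Gini = 1 - 0.3397 = 0.6603, which rounds to 0.660.

0.660


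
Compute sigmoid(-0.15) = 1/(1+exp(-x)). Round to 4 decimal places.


sigma(-0.15) = 1/(1+e^(0.15)) = 1/(1+1.161834) = 1/2.161834 = 0.4626.

0.4626


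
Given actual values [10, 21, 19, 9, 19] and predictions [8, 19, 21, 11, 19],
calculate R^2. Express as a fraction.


Mean(y) = 78/5. SS_res = 16. SS_tot = 636/5. R^2 = 1 - 16/(636/5) = 139/159.

139/159


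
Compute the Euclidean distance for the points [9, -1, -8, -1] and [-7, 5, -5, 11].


d = sqrt(sum of squared differences). (9--7)^2=256, (-1-5)^2=36, (-8--5)^2=9, (-1-11)^2=144. Sum = 445.

sqrt(445)


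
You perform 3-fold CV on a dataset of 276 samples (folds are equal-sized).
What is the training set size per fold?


Each validation fold has 276/3 = 92 samples. Training set = 276 - 92 = 184.

184


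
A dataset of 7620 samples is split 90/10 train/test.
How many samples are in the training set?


Test set = 7620 * 10% = 762. Training set = 7620 - 762 = 6858.

6858


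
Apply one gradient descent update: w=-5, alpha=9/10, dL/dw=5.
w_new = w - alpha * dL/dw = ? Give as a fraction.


w_new = -5 - 9/10 * 5 = -5 - 9/2 = -19/2.

-19/2


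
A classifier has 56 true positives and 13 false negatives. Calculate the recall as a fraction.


Recall = TP / (TP + FN) = 56 / 69 = 56/69.

56/69


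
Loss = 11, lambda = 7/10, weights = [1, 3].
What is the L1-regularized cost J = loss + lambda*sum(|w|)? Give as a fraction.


L1 norm = sum(|w|) = 4. J = 11 + 7/10 * 4 = 69/5.

69/5


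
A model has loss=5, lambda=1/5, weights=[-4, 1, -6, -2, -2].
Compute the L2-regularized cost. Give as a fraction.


L2 sq norm = sum(w^2) = 61. J = 5 + 1/5 * 61 = 86/5.

86/5


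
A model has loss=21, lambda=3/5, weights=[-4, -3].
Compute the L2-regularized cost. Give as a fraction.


L2 sq norm = sum(w^2) = 25. J = 21 + 3/5 * 25 = 36.

36


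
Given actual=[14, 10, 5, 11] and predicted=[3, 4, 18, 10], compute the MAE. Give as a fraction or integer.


MAE = (1/4) * (|14-3|=11 + |10-4|=6 + |5-18|=13 + |11-10|=1). Sum = 31. MAE = 31/4.

31/4


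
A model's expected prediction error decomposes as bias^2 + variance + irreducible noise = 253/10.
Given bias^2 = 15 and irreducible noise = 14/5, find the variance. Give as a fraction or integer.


Total error = bias^2 + variance + irreducible noise. So variance = 253/10 - 15 - 14/5 = 15/2.

15/2


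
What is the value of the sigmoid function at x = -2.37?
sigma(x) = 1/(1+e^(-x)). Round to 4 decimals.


sigma(-2.37) = 1/(1+e^(2.37)) = 1/(1+10.697392) = 1/11.697392 = 0.0855.

0.0855


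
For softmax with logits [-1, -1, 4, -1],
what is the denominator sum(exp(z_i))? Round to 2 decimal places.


Denom = e^-1=0.3679 + e^-1=0.3679 + e^4=54.5982 + e^-1=0.3679. Sum = 55.7019, which rounds to 55.70.

55.70


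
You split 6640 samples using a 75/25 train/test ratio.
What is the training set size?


Test set = 6640 * 25% = 1660. Training set = 6640 - 1660 = 4980.

4980


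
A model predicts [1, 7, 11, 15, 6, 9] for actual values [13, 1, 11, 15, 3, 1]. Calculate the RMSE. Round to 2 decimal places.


MSE = 42.1667. RMSE = sqrt(42.1667) = 6.49.

6.49


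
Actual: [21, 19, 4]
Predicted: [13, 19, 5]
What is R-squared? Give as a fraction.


Mean(y) = 44/3. SS_res = 65. SS_tot = 518/3. R^2 = 1 - 65/(518/3) = 323/518.

323/518


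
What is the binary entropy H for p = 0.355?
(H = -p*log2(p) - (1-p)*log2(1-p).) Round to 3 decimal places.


H = -0.355*log2(0.355) - 0.645*log2(0.645) = 0.938.

0.938


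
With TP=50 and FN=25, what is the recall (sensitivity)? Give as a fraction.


Recall = TP / (TP + FN) = 50 / 75 = 2/3.

2/3


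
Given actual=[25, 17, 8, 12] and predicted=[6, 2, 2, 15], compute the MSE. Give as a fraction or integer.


MSE = (1/4) * ((25-6)^2=361 + (17-2)^2=225 + (8-2)^2=36 + (12-15)^2=9). Sum = 631. MSE = 631/4.

631/4


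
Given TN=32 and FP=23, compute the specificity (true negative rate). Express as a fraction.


Specificity = TN / (TN + FP) = 32 / 55 = 32/55.

32/55


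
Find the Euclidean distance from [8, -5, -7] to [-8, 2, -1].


d = sqrt(sum of squared differences). (8--8)^2=256, (-5-2)^2=49, (-7--1)^2=36. Sum = 341.

sqrt(341)


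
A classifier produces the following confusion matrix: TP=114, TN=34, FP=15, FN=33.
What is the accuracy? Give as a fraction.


Accuracy = (TP + TN) / (TP + TN + FP + FN) = (114 + 34) / 196 = 37/49.

37/49


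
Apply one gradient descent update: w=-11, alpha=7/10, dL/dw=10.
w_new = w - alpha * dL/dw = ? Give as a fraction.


w_new = -11 - 7/10 * 10 = -11 - 7 = -18.

-18


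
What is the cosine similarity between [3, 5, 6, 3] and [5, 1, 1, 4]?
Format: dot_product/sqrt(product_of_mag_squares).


dot = 38. |a|^2 = 79, |b|^2 = 43. cos = 38/sqrt(3397).

38/sqrt(3397)


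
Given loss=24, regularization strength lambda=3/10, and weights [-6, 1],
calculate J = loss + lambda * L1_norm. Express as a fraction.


L1 norm = sum(|w|) = 7. J = 24 + 3/10 * 7 = 261/10.

261/10


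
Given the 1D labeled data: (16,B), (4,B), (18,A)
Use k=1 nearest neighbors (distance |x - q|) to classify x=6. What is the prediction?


Distances: |16-6|=10, |4-6|=2, |18-6|=12. 1 nearest: (4,B). Counts: {'B': 1}. Majority class: B.

B


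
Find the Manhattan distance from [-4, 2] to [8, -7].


d = sum of absolute differences: |-4-8|=12 + |2--7|=9 = 21.

21


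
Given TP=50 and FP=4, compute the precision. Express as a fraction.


Precision = TP / (TP + FP) = 50 / 54 = 25/27.

25/27


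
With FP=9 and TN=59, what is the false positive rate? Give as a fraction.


FPR = FP / (FP + TN) = 9 / 68 = 9/68.

9/68


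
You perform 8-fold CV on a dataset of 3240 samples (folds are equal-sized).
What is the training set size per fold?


Each validation fold has 3240/8 = 405 samples. Training set = 3240 - 405 = 2835.

2835


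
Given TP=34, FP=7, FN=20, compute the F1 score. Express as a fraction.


Precision = 34/41 = 34/41. Recall = 34/54 = 17/27. F1 = 2*P*R/(P+R) = 68/95.

68/95


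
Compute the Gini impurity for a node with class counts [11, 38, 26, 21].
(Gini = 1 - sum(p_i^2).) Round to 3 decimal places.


Total = 96. Proportions: 11/96, 38/96, 26/96, 21/96. sum(p_i^2) = 0.2910. Gini = 1 - 0.2910 = 0.7090, which rounds to 0.709.

0.709


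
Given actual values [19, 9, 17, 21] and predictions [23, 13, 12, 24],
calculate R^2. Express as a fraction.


Mean(y) = 33/2. SS_res = 66. SS_tot = 83. R^2 = 1 - 66/(83) = 17/83.

17/83


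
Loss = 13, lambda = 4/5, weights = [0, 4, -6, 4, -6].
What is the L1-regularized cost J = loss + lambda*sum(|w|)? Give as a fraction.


L1 norm = sum(|w|) = 20. J = 13 + 4/5 * 20 = 29.

29


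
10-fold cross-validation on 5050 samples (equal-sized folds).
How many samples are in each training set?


Each validation fold has 5050/10 = 505 samples. Training set = 5050 - 505 = 4545.

4545


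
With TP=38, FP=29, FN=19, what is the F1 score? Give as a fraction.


Precision = 38/67 = 38/67. Recall = 38/57 = 2/3. F1 = 2*P*R/(P+R) = 19/31.

19/31


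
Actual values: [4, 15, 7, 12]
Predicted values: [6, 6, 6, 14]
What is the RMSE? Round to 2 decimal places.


MSE = 22.5000. RMSE = sqrt(22.5000) = 4.74.

4.74


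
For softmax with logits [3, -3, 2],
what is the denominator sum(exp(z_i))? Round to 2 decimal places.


Denom = e^3=20.0855 + e^-3=0.0498 + e^2=7.3891. Sum = 27.5244, which rounds to 27.52.

27.52


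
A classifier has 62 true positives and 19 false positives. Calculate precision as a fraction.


Precision = TP / (TP + FP) = 62 / 81 = 62/81.

62/81


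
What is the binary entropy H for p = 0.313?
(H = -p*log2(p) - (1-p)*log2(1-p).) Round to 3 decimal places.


H = -0.313*log2(0.313) - 0.687*log2(0.687) = 0.897.

0.897


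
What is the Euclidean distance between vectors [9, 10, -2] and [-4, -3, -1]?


d = sqrt(sum of squared differences). (9--4)^2=169, (10--3)^2=169, (-2--1)^2=1. Sum = 339.

sqrt(339)


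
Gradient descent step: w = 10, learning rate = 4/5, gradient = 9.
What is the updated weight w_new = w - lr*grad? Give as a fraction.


w_new = 10 - 4/5 * 9 = 10 - 36/5 = 14/5.

14/5


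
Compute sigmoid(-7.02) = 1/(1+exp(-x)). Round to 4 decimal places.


sigma(-7.02) = 1/(1+e^(7.02)) = 1/(1+1118.786618) = 1/1119.786618 = 0.0009.

0.0009


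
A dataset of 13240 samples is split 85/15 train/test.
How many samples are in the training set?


Test set = 13240 * 15% = 1986. Training set = 13240 - 1986 = 11254.

11254


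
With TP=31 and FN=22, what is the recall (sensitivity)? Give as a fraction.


Recall = TP / (TP + FN) = 31 / 53 = 31/53.

31/53


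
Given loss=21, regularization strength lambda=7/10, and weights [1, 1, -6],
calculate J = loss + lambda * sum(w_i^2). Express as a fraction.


L2 sq norm = sum(w^2) = 38. J = 21 + 7/10 * 38 = 238/5.

238/5


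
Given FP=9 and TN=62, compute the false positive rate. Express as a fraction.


FPR = FP / (FP + TN) = 9 / 71 = 9/71.

9/71


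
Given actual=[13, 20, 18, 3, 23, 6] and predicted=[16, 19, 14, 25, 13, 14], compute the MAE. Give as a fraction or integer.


MAE = (1/6) * (|13-16|=3 + |20-19|=1 + |18-14|=4 + |3-25|=22 + |23-13|=10 + |6-14|=8). Sum = 48. MAE = 8.

8


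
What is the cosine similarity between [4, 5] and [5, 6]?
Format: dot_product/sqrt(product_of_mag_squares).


dot = 50. |a|^2 = 41, |b|^2 = 61. cos = 50/sqrt(2501).

50/sqrt(2501)


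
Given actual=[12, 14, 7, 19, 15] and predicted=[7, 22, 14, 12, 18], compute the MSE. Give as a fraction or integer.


MSE = (1/5) * ((12-7)^2=25 + (14-22)^2=64 + (7-14)^2=49 + (19-12)^2=49 + (15-18)^2=9). Sum = 196. MSE = 196/5.

196/5


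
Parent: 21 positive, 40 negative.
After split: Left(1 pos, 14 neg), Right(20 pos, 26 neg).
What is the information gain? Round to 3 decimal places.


H(parent) = 0.9288. H(left) = 0.3534, H(right) = 0.9877. Weighted = (15/61)*0.3534 + (46/61)*0.9877 = 0.8317. IG = 0.9288 - 0.8317 = 0.0971, which rounds to 0.097.

0.097


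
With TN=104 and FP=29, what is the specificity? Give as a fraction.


Specificity = TN / (TN + FP) = 104 / 133 = 104/133.

104/133


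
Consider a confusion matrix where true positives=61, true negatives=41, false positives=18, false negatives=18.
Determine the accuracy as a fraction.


Accuracy = (TP + TN) / (TP + TN + FP + FN) = (61 + 41) / 138 = 17/23.

17/23


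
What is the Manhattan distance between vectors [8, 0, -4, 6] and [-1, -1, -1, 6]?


d = sum of absolute differences: |8--1|=9 + |0--1|=1 + |-4--1|=3 + |6-6|=0 = 13.

13


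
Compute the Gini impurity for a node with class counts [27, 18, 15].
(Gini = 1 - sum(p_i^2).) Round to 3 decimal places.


Total = 60. Proportions: 27/60, 18/60, 15/60. sum(p_i^2) = 0.3550. Gini = 1 - 0.3550 = 0.6450, which rounds to 0.645.

0.645


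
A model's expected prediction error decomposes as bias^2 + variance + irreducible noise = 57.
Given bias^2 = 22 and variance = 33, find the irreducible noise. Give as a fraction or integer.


Total error = bias^2 + variance + irreducible noise. So irreducible noise = 57 - 22 - 33 = 2.

2


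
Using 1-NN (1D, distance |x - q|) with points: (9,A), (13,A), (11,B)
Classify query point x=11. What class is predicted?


Distances: |9-11|=2, |13-11|=2, |11-11|=0. 1 nearest: (11,B). Counts: {'B': 1}. Majority class: B.

B


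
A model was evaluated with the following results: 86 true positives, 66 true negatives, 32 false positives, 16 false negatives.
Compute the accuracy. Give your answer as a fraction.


Accuracy = (TP + TN) / (TP + TN + FP + FN) = (86 + 66) / 200 = 19/25.

19/25


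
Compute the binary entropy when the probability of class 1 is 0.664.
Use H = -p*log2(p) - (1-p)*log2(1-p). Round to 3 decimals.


H = -0.664*log2(0.664) - 0.336*log2(0.336) = 0.921.

0.921


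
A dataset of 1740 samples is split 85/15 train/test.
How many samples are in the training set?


Test set = 1740 * 15% = 261. Training set = 1740 - 261 = 1479.

1479


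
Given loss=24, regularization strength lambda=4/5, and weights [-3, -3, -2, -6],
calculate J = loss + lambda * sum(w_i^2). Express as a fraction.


L2 sq norm = sum(w^2) = 58. J = 24 + 4/5 * 58 = 352/5.

352/5


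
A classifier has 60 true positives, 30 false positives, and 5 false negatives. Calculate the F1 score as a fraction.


Precision = 60/90 = 2/3. Recall = 60/65 = 12/13. F1 = 2*P*R/(P+R) = 24/31.

24/31


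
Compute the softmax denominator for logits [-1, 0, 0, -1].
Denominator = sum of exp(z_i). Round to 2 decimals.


Denom = e^-1=0.3679 + e^0=1.0000 + e^0=1.0000 + e^-1=0.3679. Sum = 2.7358, which rounds to 2.74.

2.74


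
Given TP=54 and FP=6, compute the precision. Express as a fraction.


Precision = TP / (TP + FP) = 54 / 60 = 9/10.

9/10


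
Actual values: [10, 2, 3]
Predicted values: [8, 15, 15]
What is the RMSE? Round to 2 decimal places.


MSE = 105.6667. RMSE = sqrt(105.6667) = 10.28.

10.28


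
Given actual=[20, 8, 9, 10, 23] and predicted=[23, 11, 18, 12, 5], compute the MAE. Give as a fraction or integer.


MAE = (1/5) * (|20-23|=3 + |8-11|=3 + |9-18|=9 + |10-12|=2 + |23-5|=18). Sum = 35. MAE = 7.

7


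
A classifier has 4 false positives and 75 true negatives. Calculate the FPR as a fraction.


FPR = FP / (FP + TN) = 4 / 79 = 4/79.

4/79


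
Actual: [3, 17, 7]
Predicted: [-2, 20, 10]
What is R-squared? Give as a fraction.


Mean(y) = 9. SS_res = 43. SS_tot = 104. R^2 = 1 - 43/(104) = 61/104.

61/104


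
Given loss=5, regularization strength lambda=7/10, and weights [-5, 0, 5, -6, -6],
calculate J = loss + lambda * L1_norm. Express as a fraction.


L1 norm = sum(|w|) = 22. J = 5 + 7/10 * 22 = 102/5.

102/5


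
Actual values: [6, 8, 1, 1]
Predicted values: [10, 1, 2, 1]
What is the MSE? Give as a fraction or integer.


MSE = (1/4) * ((6-10)^2=16 + (8-1)^2=49 + (1-2)^2=1 + (1-1)^2=0). Sum = 66. MSE = 33/2.

33/2


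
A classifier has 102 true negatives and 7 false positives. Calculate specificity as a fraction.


Specificity = TN / (TN + FP) = 102 / 109 = 102/109.

102/109


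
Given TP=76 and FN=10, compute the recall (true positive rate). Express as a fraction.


Recall = TP / (TP + FN) = 76 / 86 = 38/43.

38/43


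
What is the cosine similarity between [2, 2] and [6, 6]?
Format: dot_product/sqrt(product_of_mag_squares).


dot = 24. |a|^2 = 8, |b|^2 = 72. cos = 24/sqrt(576).

24/sqrt(576)


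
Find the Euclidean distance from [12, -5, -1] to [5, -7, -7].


d = sqrt(sum of squared differences). (12-5)^2=49, (-5--7)^2=4, (-1--7)^2=36. Sum = 89.

sqrt(89)


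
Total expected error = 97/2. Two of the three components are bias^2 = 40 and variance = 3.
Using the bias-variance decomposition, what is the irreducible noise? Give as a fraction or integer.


Total error = bias^2 + variance + irreducible noise. So irreducible noise = 97/2 - 40 - 3 = 11/2.

11/2


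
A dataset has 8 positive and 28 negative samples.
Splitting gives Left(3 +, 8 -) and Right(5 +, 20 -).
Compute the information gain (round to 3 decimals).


H(parent) = 0.7642. H(left) = 0.8454, H(right) = 0.7219. Weighted = (11/36)*0.8454 + (25/36)*0.7219 = 0.7596. IG = 0.7642 - 0.7596 = 0.0046, which rounds to 0.005.

0.005
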